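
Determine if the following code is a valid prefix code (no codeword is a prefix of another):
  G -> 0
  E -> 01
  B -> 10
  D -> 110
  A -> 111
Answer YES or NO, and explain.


Checking each pair (does one codeword prefix another?):
  G='0' vs E='01': prefix -- VIOLATION

NO -- this is NOT a valid prefix code. G (0) is a prefix of E (01).


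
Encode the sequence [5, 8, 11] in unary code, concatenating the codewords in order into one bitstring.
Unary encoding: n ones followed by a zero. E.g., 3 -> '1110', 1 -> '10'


Encode each number as n ones followed by a terminating 0:
  5 -> 111110 (6 bits)
  8 -> 111111110 (9 bits)
  11 -> 111111111110 (12 bits)
Total length = 6 + 9 + 12 = 27 bits.

Unary([5, 8, 11]) = 111110111111110111111111110 (27 bits)


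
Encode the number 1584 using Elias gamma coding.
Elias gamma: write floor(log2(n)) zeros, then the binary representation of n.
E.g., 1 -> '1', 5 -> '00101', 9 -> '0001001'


num_bits = floor(log2(1584)) + 1 = 11
leading_zeros = num_bits - 1 = 10
binary(1584) = 11000110000

Elias gamma(1584) = '0000000000' + '11000110000' = 000000000011000110000 (21 bits)


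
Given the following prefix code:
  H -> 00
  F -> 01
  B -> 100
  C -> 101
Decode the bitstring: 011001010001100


Decoding step by step:
Bits 01 -> F
Bits 100 -> B
Bits 101 -> C
Bits 00 -> H
Bits 01 -> F
Bits 100 -> B


Decoded message: FBCHFB


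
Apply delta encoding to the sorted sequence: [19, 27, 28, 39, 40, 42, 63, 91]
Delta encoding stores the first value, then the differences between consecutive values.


First value: 19
Deltas:
  27 - 19 = 8
  28 - 27 = 1
  39 - 28 = 11
  40 - 39 = 1
  42 - 40 = 2
  63 - 42 = 21
  91 - 63 = 28


Delta encoded: [19, 8, 1, 11, 1, 2, 21, 28]


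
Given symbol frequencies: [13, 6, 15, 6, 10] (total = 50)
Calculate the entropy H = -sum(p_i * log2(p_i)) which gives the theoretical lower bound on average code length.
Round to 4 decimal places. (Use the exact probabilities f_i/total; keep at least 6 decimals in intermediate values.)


Per-symbol terms -p_i * log2(p_i) with p_i = f_i/50:
  p = 13/50 = 0.260000: log2(p) = -1.943416, -p*log2(p) = 0.505288
  p = 6/50 = 0.120000: log2(p) = -3.058894, -p*log2(p) = 0.367067
  p = 15/50 = 0.300000: log2(p) = -1.736966, -p*log2(p) = 0.521090
  p = 6/50 = 0.120000: log2(p) = -3.058894, -p*log2(p) = 0.367067
  p = 10/50 = 0.200000: log2(p) = -2.321928, -p*log2(p) = 0.464386
H = 0.505288 + 0.367067 + 0.521090 + 0.367067 + 0.464386 = 2.224898

H = 2.2249 bits/symbol


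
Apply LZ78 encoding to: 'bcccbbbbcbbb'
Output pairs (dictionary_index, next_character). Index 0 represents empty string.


LZ78 encoding steps:
Dictionary: {0: ''}
Step 1: w='' (idx 0), next='b' -> output (0, 'b'), add 'b' as idx 1
Step 2: w='' (idx 0), next='c' -> output (0, 'c'), add 'c' as idx 2
Step 3: w='c' (idx 2), next='c' -> output (2, 'c'), add 'cc' as idx 3
Step 4: w='b' (idx 1), next='b' -> output (1, 'b'), add 'bb' as idx 4
Step 5: w='bb' (idx 4), next='c' -> output (4, 'c'), add 'bbc' as idx 5
Step 6: w='bb' (idx 4), next='b' -> output (4, 'b'), add 'bbb' as idx 6


Encoded: [(0, 'b'), (0, 'c'), (2, 'c'), (1, 'b'), (4, 'c'), (4, 'b')]


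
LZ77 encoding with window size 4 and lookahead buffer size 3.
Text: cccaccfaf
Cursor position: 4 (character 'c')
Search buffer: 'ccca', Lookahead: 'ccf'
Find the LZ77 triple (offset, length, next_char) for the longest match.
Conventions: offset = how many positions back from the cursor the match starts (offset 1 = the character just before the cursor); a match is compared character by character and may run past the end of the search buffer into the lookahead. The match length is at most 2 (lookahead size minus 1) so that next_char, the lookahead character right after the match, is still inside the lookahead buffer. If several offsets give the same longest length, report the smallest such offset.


Try each offset into the search buffer:
  offset=1 (pos 3, char 'a'): match length 0
  offset=2 (pos 2, char 'c'): match length 1
  offset=3 (pos 1, char 'c'): match length 2
  offset=4 (pos 0, char 'c'): match length 2
Longest match has length 2, found at offsets 3, 4; take the smallest, offset 3.
next_char = character at position 4 + 2 = 6 -> 'f'

Best match: offset=3, length=2 (matching 'cc' starting at position 1)
LZ77 triple: (3, 2, 'f')


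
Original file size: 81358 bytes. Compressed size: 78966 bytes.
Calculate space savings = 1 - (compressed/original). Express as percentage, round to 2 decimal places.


ratio = compressed/original = 78966/81358 = 0.970599
savings = 1 - ratio = 1 - 0.970599 = 0.029401
as a percentage: 0.029401 * 100 = 2.94%

Space savings = 1 - 78966/81358 = 2.94%


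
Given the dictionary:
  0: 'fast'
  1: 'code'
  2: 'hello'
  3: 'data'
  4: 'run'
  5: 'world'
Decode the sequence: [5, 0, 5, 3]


Look up each index in the dictionary:
  5 -> 'world'
  0 -> 'fast'
  5 -> 'world'
  3 -> 'data'

Decoded: "world fast world data"


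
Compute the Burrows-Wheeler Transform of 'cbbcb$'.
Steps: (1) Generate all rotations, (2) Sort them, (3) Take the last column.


Rotations (sorted):
  0: $cbbcb -> last char: b
  1: b$cbbc -> last char: c
  2: bbcb$c -> last char: c
  3: bcb$cb -> last char: b
  4: cb$cbb -> last char: b
  5: cbbcb$ -> last char: $


BWT = bccbb$


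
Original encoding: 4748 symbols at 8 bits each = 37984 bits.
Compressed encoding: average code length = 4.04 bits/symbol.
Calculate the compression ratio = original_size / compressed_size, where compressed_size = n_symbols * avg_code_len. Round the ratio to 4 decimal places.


original_size = n_symbols * orig_bits = 4748 * 8 = 37984 bits
compressed_size = n_symbols * avg_code_len = 4748 * 4.04 = 19181.92 bits
ratio = original_size / compressed_size = 37984 / 19181.92 = 1.9802

Compression ratio = 1.9802


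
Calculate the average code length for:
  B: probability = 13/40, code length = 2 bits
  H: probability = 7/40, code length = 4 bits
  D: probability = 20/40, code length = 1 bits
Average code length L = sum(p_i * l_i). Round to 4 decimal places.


Weighted contributions p_i * l_i:
  B: (13/40) * 2 = 26/40
  H: (7/40) * 4 = 28/40
  D: (20/40) * 1 = 20/40
Sum = (26 + 28 + 20)/40 = 74/40

L = 74/40 = 1.8500 bits/symbol


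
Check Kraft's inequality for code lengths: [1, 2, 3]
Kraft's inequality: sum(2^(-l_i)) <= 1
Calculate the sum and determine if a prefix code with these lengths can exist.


Sum = 2^(-1) + 2^(-2) + 2^(-3)
    = 0.5 + 0.25 + 0.125
    = 7/8 = 0.875
Since 0.875 <= 1, Kraft's inequality IS satisfied.
A prefix code with these lengths CAN exist.

Kraft sum = 0.875. Satisfied.


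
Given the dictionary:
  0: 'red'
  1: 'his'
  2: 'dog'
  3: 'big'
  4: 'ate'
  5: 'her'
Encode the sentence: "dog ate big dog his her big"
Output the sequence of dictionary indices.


Look up each word in the dictionary:
  'dog' -> 2
  'ate' -> 4
  'big' -> 3
  'dog' -> 2
  'his' -> 1
  'her' -> 5
  'big' -> 3

Encoded: [2, 4, 3, 2, 1, 5, 3]


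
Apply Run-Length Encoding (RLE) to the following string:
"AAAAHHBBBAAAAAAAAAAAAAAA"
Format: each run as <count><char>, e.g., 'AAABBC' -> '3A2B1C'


Scanning runs left to right:
  i=0: run of 'A' x 4 -> '4A'
  i=4: run of 'H' x 2 -> '2H'
  i=6: run of 'B' x 3 -> '3B'
  i=9: run of 'A' x 15 -> '15A'

RLE = 4A2H3B15A


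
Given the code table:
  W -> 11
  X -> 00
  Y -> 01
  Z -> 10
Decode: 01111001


Decoding:
01 -> Y
11 -> W
10 -> Z
01 -> Y


Result: YWZY


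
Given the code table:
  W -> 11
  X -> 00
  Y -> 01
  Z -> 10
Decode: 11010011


Decoding:
11 -> W
01 -> Y
00 -> X
11 -> W


Result: WYXW


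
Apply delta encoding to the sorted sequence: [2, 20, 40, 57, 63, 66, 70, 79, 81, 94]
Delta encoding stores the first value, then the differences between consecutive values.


First value: 2
Deltas:
  20 - 2 = 18
  40 - 20 = 20
  57 - 40 = 17
  63 - 57 = 6
  66 - 63 = 3
  70 - 66 = 4
  79 - 70 = 9
  81 - 79 = 2
  94 - 81 = 13


Delta encoded: [2, 18, 20, 17, 6, 3, 4, 9, 2, 13]


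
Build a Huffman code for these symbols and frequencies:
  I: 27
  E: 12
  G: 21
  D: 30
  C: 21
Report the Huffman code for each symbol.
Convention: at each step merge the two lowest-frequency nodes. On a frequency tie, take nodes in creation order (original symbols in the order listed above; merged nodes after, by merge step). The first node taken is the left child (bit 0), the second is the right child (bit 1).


Huffman tree construction:
Step 1: Merge E(12) + G(21) = 33
Step 2: Merge C(21) + I(27) = 48
Step 3: Merge D(30) + (E+G)(33) = 63
Step 4: Merge (C+I)(48) + (D+(E+G))(63) = 111
Read each symbol's code off the tree from the root (left child = 0, right child = 1).

Codes:
  I: 01 (length 2)
  E: 110 (length 3)
  G: 111 (length 3)
  D: 10 (length 2)
  C: 00 (length 2)
Average code length: 255/111 = 2.2973 bits/symbol


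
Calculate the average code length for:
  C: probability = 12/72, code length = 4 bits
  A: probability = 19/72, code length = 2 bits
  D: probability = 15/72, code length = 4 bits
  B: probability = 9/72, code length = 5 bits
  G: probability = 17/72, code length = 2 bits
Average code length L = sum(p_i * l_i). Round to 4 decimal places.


Weighted contributions p_i * l_i:
  C: (12/72) * 4 = 48/72
  A: (19/72) * 2 = 38/72
  D: (15/72) * 4 = 60/72
  B: (9/72) * 5 = 45/72
  G: (17/72) * 2 = 34/72
Sum = (48 + 38 + 60 + 45 + 34)/72 = 225/72

L = 225/72 = 3.1250 bits/symbol


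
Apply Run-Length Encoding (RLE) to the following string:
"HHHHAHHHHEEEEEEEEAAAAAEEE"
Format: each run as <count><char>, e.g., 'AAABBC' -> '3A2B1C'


Scanning runs left to right:
  i=0: run of 'H' x 4 -> '4H'
  i=4: run of 'A' x 1 -> '1A'
  i=5: run of 'H' x 4 -> '4H'
  i=9: run of 'E' x 8 -> '8E'
  i=17: run of 'A' x 5 -> '5A'
  i=22: run of 'E' x 3 -> '3E'

RLE = 4H1A4H8E5A3E


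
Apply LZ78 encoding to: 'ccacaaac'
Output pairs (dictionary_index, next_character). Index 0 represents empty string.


LZ78 encoding steps:
Dictionary: {0: ''}
Step 1: w='' (idx 0), next='c' -> output (0, 'c'), add 'c' as idx 1
Step 2: w='c' (idx 1), next='a' -> output (1, 'a'), add 'ca' as idx 2
Step 3: w='ca' (idx 2), next='a' -> output (2, 'a'), add 'caa' as idx 3
Step 4: w='' (idx 0), next='a' -> output (0, 'a'), add 'a' as idx 4
Step 5: w='c' (idx 1), end of input -> output (1, '')


Encoded: [(0, 'c'), (1, 'a'), (2, 'a'), (0, 'a'), (1, '')]


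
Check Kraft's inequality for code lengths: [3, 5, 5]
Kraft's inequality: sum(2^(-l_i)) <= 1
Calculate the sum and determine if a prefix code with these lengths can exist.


Sum = 2^(-3) + 2^(-5) + 2^(-5)
    = 0.125 + 0.03125 + 0.03125
    = 6/32 = 0.1875
Since 0.1875 <= 1, Kraft's inequality IS satisfied.
A prefix code with these lengths CAN exist.

Kraft sum = 0.1875. Satisfied.


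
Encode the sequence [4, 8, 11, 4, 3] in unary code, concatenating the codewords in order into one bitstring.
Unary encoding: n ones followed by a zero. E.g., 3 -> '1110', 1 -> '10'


Encode each number as n ones followed by a terminating 0:
  4 -> 11110 (5 bits)
  8 -> 111111110 (9 bits)
  11 -> 111111111110 (12 bits)
  4 -> 11110 (5 bits)
  3 -> 1110 (4 bits)
Total length = 5 + 9 + 12 + 5 + 4 = 35 bits.

Unary([4, 8, 11, 4, 3]) = 11110111111110111111111110111101110 (35 bits)


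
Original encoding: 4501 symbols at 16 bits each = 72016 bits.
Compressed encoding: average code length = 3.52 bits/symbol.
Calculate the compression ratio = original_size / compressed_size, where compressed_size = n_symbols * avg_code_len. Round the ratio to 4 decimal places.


original_size = n_symbols * orig_bits = 4501 * 16 = 72016 bits
compressed_size = n_symbols * avg_code_len = 4501 * 3.52 = 15843.52 bits
ratio = original_size / compressed_size = 72016 / 15843.52 = 4.5455

Compression ratio = 4.5455


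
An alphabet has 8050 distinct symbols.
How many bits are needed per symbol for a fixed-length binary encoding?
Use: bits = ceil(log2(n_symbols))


log2(8050) = 12.9748
Bracket: 2^12 = 4096 < 8050 <= 2^13 = 8192
So ceil(log2(8050)) = 13

bits = ceil(log2(8050)) = ceil(12.9748) = 13 bits


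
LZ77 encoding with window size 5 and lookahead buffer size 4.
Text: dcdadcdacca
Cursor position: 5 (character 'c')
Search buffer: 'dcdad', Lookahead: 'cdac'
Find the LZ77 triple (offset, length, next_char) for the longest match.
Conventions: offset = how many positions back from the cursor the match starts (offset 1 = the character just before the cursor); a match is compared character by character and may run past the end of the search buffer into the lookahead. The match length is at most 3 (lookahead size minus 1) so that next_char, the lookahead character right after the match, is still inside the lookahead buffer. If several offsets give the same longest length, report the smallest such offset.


Try each offset into the search buffer:
  offset=1 (pos 4, char 'd'): match length 0
  offset=2 (pos 3, char 'a'): match length 0
  offset=3 (pos 2, char 'd'): match length 0
  offset=4 (pos 1, char 'c'): match length 3
  offset=5 (pos 0, char 'd'): match length 0
Longest match has length 3 at offset 4.
next_char = character at position 5 + 3 = 8 -> 'c'

Best match: offset=4, length=3 (matching 'cda' starting at position 1)
LZ77 triple: (4, 3, 'c')


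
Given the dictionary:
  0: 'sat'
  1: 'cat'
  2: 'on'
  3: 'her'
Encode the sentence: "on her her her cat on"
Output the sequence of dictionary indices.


Look up each word in the dictionary:
  'on' -> 2
  'her' -> 3
  'her' -> 3
  'her' -> 3
  'cat' -> 1
  'on' -> 2

Encoded: [2, 3, 3, 3, 1, 2]


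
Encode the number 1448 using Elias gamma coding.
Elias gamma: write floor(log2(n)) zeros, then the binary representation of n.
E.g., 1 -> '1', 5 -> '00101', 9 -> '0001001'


num_bits = floor(log2(1448)) + 1 = 11
leading_zeros = num_bits - 1 = 10
binary(1448) = 10110101000

Elias gamma(1448) = '0000000000' + '10110101000' = 000000000010110101000 (21 bits)


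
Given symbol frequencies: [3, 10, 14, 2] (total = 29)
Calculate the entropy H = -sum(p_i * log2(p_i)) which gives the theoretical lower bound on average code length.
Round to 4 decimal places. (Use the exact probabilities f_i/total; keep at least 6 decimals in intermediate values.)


Per-symbol terms -p_i * log2(p_i) with p_i = f_i/29:
  p = 3/29 = 0.103448: log2(p) = -3.273018, -p*log2(p) = 0.338588
  p = 10/29 = 0.344828: log2(p) = -1.536053, -p*log2(p) = 0.529673
  p = 14/29 = 0.482759: log2(p) = -1.050626, -p*log2(p) = 0.507199
  p = 2/29 = 0.068966: log2(p) = -3.857981, -p*log2(p) = 0.266068
H = 0.338588 + 0.529673 + 0.507199 + 0.266068 = 1.641528

H = 1.6415 bits/symbol


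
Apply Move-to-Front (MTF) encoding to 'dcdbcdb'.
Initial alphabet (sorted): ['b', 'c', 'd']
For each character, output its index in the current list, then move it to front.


MTF encoding:
'd': index 2 in ['b', 'c', 'd'] -> ['d', 'b', 'c']
'c': index 2 in ['d', 'b', 'c'] -> ['c', 'd', 'b']
'd': index 1 in ['c', 'd', 'b'] -> ['d', 'c', 'b']
'b': index 2 in ['d', 'c', 'b'] -> ['b', 'd', 'c']
'c': index 2 in ['b', 'd', 'c'] -> ['c', 'b', 'd']
'd': index 2 in ['c', 'b', 'd'] -> ['d', 'c', 'b']
'b': index 2 in ['d', 'c', 'b'] -> ['b', 'd', 'c']


Output: [2, 2, 1, 2, 2, 2, 2]


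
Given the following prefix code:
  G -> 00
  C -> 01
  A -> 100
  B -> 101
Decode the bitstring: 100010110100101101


Decoding step by step:
Bits 100 -> A
Bits 01 -> C
Bits 01 -> C
Bits 101 -> B
Bits 00 -> G
Bits 101 -> B
Bits 101 -> B


Decoded message: ACCBGBB


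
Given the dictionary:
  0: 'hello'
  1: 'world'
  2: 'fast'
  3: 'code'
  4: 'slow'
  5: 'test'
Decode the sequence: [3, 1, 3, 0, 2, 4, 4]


Look up each index in the dictionary:
  3 -> 'code'
  1 -> 'world'
  3 -> 'code'
  0 -> 'hello'
  2 -> 'fast'
  4 -> 'slow'
  4 -> 'slow'

Decoded: "code world code hello fast slow slow"


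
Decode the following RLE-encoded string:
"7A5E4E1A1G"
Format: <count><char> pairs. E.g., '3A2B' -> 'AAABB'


Expanding each <count><char> pair:
  7A -> 'AAAAAAA'
  5E -> 'EEEEE'
  4E -> 'EEEE'
  1A -> 'A'
  1G -> 'G'

Decoded = AAAAAAAEEEEEEEEEAG


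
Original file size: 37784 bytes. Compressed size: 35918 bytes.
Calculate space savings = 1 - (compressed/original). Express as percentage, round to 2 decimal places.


ratio = compressed/original = 35918/37784 = 0.950614
savings = 1 - ratio = 1 - 0.950614 = 0.049386
as a percentage: 0.049386 * 100 = 4.94%

Space savings = 1 - 35918/37784 = 4.94%


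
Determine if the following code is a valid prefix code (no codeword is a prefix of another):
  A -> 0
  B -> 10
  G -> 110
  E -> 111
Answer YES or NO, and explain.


Checking each pair (does one codeword prefix another?):
  A='0' vs B='10': no prefix
  A='0' vs G='110': no prefix
  A='0' vs E='111': no prefix
  B='10' vs A='0': no prefix
  B='10' vs G='110': no prefix
  B='10' vs E='111': no prefix
  G='110' vs A='0': no prefix
  G='110' vs B='10': no prefix
  G='110' vs E='111': no prefix
  E='111' vs A='0': no prefix
  E='111' vs B='10': no prefix
  E='111' vs G='110': no prefix
No violation found over all pairs.

YES -- this is a valid prefix code. No codeword is a prefix of any other codeword.


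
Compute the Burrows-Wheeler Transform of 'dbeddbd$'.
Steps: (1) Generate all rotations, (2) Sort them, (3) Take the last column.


Rotations (sorted):
  0: $dbeddbd -> last char: d
  1: bd$dbedd -> last char: d
  2: beddbd$d -> last char: d
  3: d$dbeddb -> last char: b
  4: dbd$dbed -> last char: d
  5: dbeddbd$ -> last char: $
  6: ddbd$dbe -> last char: e
  7: eddbd$db -> last char: b


BWT = dddbd$eb


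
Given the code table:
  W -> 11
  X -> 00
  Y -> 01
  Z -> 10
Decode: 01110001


Decoding:
01 -> Y
11 -> W
00 -> X
01 -> Y


Result: YWXY


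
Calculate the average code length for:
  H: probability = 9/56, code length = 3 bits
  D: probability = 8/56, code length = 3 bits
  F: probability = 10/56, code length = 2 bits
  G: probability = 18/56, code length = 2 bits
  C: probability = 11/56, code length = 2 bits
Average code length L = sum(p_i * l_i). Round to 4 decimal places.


Weighted contributions p_i * l_i:
  H: (9/56) * 3 = 27/56
  D: (8/56) * 3 = 24/56
  F: (10/56) * 2 = 20/56
  G: (18/56) * 2 = 36/56
  C: (11/56) * 2 = 22/56
Sum = (27 + 24 + 20 + 36 + 22)/56 = 129/56

L = 129/56 = 2.3036 bits/symbol


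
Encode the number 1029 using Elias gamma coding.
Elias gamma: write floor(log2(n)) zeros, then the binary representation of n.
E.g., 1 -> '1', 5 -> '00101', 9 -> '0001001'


num_bits = floor(log2(1029)) + 1 = 11
leading_zeros = num_bits - 1 = 10
binary(1029) = 10000000101

Elias gamma(1029) = '0000000000' + '10000000101' = 000000000010000000101 (21 bits)


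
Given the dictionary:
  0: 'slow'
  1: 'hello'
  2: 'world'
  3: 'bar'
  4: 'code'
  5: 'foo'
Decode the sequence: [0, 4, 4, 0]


Look up each index in the dictionary:
  0 -> 'slow'
  4 -> 'code'
  4 -> 'code'
  0 -> 'slow'

Decoded: "slow code code slow"


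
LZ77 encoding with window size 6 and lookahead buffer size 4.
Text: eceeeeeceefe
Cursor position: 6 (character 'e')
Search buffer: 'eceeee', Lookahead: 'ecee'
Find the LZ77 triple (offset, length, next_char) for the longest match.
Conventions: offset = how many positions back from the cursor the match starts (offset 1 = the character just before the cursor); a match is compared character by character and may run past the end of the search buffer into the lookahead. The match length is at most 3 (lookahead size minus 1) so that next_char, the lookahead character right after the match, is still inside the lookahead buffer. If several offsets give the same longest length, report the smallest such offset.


Try each offset into the search buffer:
  offset=1 (pos 5, char 'e'): match length 1
  offset=2 (pos 4, char 'e'): match length 1
  offset=3 (pos 3, char 'e'): match length 1
  offset=4 (pos 2, char 'e'): match length 1
  offset=5 (pos 1, char 'c'): match length 0
  offset=6 (pos 0, char 'e'): match length 3
Longest match has length 3 at offset 6.
next_char = character at position 6 + 3 = 9 -> 'e'

Best match: offset=6, length=3 (matching 'ece' starting at position 0)
LZ77 triple: (6, 3, 'e')


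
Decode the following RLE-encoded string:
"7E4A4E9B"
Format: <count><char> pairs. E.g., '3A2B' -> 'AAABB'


Expanding each <count><char> pair:
  7E -> 'EEEEEEE'
  4A -> 'AAAA'
  4E -> 'EEEE'
  9B -> 'BBBBBBBBB'

Decoded = EEEEEEEAAAAEEEEBBBBBBBBB


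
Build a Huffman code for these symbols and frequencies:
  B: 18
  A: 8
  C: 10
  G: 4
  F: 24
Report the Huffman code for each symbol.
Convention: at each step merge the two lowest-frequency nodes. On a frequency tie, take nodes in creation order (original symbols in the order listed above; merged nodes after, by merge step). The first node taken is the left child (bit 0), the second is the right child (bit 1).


Huffman tree construction:
Step 1: Merge G(4) + A(8) = 12
Step 2: Merge C(10) + (G+A)(12) = 22
Step 3: Merge B(18) + (C+(G+A))(22) = 40
Step 4: Merge F(24) + (B+(C+(G+A)))(40) = 64
Read each symbol's code off the tree from the root (left child = 0, right child = 1).

Codes:
  B: 10 (length 2)
  A: 1111 (length 4)
  C: 110 (length 3)
  G: 1110 (length 4)
  F: 0 (length 1)
Average code length: 138/64 = 2.1563 bits/symbol


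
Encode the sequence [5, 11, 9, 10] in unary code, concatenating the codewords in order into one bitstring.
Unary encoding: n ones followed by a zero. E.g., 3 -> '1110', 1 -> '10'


Encode each number as n ones followed by a terminating 0:
  5 -> 111110 (6 bits)
  11 -> 111111111110 (12 bits)
  9 -> 1111111110 (10 bits)
  10 -> 11111111110 (11 bits)
Total length = 6 + 12 + 10 + 11 = 39 bits.

Unary([5, 11, 9, 10]) = 111110111111111110111111111011111111110 (39 bits)


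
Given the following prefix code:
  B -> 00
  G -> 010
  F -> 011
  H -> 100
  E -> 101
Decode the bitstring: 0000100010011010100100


Decoding step by step:
Bits 00 -> B
Bits 00 -> B
Bits 100 -> H
Bits 010 -> G
Bits 011 -> F
Bits 010 -> G
Bits 100 -> H
Bits 100 -> H


Decoded message: BBHGFGHH


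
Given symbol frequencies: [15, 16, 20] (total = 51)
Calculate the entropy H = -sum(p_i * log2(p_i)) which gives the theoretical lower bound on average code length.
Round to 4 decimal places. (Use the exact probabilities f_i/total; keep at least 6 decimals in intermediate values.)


Per-symbol terms -p_i * log2(p_i) with p_i = f_i/51:
  p = 15/51 = 0.294118: log2(p) = -1.765535, -p*log2(p) = 0.519275
  p = 16/51 = 0.313725: log2(p) = -1.672425, -p*log2(p) = 0.524682
  p = 20/51 = 0.392157: log2(p) = -1.350497, -p*log2(p) = 0.529607
H = 0.519275 + 0.524682 + 0.529607 = 1.573564

H = 1.5736 bits/symbol


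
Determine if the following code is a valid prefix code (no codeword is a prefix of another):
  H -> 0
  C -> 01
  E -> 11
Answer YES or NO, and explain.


Checking each pair (does one codeword prefix another?):
  H='0' vs C='01': prefix -- VIOLATION

NO -- this is NOT a valid prefix code. H (0) is a prefix of C (01).


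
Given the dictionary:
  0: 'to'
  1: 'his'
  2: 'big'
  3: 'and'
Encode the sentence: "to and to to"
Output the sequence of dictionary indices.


Look up each word in the dictionary:
  'to' -> 0
  'and' -> 3
  'to' -> 0
  'to' -> 0

Encoded: [0, 3, 0, 0]


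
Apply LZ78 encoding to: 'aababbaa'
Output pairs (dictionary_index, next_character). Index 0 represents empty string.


LZ78 encoding steps:
Dictionary: {0: ''}
Step 1: w='' (idx 0), next='a' -> output (0, 'a'), add 'a' as idx 1
Step 2: w='a' (idx 1), next='b' -> output (1, 'b'), add 'ab' as idx 2
Step 3: w='ab' (idx 2), next='b' -> output (2, 'b'), add 'abb' as idx 3
Step 4: w='a' (idx 1), next='a' -> output (1, 'a'), add 'aa' as idx 4


Encoded: [(0, 'a'), (1, 'b'), (2, 'b'), (1, 'a')]


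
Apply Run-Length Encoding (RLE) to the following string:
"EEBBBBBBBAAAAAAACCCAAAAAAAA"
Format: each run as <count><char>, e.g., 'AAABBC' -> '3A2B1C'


Scanning runs left to right:
  i=0: run of 'E' x 2 -> '2E'
  i=2: run of 'B' x 7 -> '7B'
  i=9: run of 'A' x 7 -> '7A'
  i=16: run of 'C' x 3 -> '3C'
  i=19: run of 'A' x 8 -> '8A'

RLE = 2E7B7A3C8A


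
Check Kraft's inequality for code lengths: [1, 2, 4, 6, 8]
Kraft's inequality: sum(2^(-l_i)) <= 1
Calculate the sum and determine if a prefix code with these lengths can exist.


Sum = 2^(-1) + 2^(-2) + 2^(-4) + 2^(-6) + 2^(-8)
    = 0.5 + 0.25 + 0.0625 + 0.015625 + 0.00390625
    = 213/256 = 0.83203125
Since 0.83203125 <= 1, Kraft's inequality IS satisfied.
A prefix code with these lengths CAN exist.

Kraft sum = 0.83203125. Satisfied.


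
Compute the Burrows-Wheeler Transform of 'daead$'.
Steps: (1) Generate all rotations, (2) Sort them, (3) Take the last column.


Rotations (sorted):
  0: $daead -> last char: d
  1: ad$dae -> last char: e
  2: aead$d -> last char: d
  3: d$daea -> last char: a
  4: daead$ -> last char: $
  5: ead$da -> last char: a


BWT = deda$a


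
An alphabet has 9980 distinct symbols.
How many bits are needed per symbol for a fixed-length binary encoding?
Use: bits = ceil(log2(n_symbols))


log2(9980) = 13.2848
Bracket: 2^13 = 8192 < 9980 <= 2^14 = 16384
So ceil(log2(9980)) = 14

bits = ceil(log2(9980)) = ceil(13.2848) = 14 bits


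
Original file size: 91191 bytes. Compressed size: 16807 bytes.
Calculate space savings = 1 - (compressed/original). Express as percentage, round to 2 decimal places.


ratio = compressed/original = 16807/91191 = 0.184305
savings = 1 - ratio = 1 - 0.184305 = 0.815695
as a percentage: 0.815695 * 100 = 81.57%

Space savings = 1 - 16807/91191 = 81.57%


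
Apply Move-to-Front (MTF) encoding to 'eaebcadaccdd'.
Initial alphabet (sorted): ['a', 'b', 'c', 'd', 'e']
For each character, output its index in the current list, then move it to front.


MTF encoding:
'e': index 4 in ['a', 'b', 'c', 'd', 'e'] -> ['e', 'a', 'b', 'c', 'd']
'a': index 1 in ['e', 'a', 'b', 'c', 'd'] -> ['a', 'e', 'b', 'c', 'd']
'e': index 1 in ['a', 'e', 'b', 'c', 'd'] -> ['e', 'a', 'b', 'c', 'd']
'b': index 2 in ['e', 'a', 'b', 'c', 'd'] -> ['b', 'e', 'a', 'c', 'd']
'c': index 3 in ['b', 'e', 'a', 'c', 'd'] -> ['c', 'b', 'e', 'a', 'd']
'a': index 3 in ['c', 'b', 'e', 'a', 'd'] -> ['a', 'c', 'b', 'e', 'd']
'd': index 4 in ['a', 'c', 'b', 'e', 'd'] -> ['d', 'a', 'c', 'b', 'e']
'a': index 1 in ['d', 'a', 'c', 'b', 'e'] -> ['a', 'd', 'c', 'b', 'e']
'c': index 2 in ['a', 'd', 'c', 'b', 'e'] -> ['c', 'a', 'd', 'b', 'e']
'c': index 0 in ['c', 'a', 'd', 'b', 'e'] -> ['c', 'a', 'd', 'b', 'e']
'd': index 2 in ['c', 'a', 'd', 'b', 'e'] -> ['d', 'c', 'a', 'b', 'e']
'd': index 0 in ['d', 'c', 'a', 'b', 'e'] -> ['d', 'c', 'a', 'b', 'e']


Output: [4, 1, 1, 2, 3, 3, 4, 1, 2, 0, 2, 0]


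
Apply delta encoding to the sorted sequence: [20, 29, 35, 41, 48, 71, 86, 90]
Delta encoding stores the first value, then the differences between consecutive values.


First value: 20
Deltas:
  29 - 20 = 9
  35 - 29 = 6
  41 - 35 = 6
  48 - 41 = 7
  71 - 48 = 23
  86 - 71 = 15
  90 - 86 = 4


Delta encoded: [20, 9, 6, 6, 7, 23, 15, 4]


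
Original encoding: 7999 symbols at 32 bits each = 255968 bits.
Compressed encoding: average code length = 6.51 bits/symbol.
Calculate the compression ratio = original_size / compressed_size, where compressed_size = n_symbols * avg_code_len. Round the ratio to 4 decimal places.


original_size = n_symbols * orig_bits = 7999 * 32 = 255968 bits
compressed_size = n_symbols * avg_code_len = 7999 * 6.51 = 52073.49 bits
ratio = original_size / compressed_size = 255968 / 52073.49 = 4.9155

Compression ratio = 4.9155


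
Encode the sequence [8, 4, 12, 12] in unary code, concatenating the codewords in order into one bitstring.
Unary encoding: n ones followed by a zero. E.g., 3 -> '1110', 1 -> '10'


Encode each number as n ones followed by a terminating 0:
  8 -> 111111110 (9 bits)
  4 -> 11110 (5 bits)
  12 -> 1111111111110 (13 bits)
  12 -> 1111111111110 (13 bits)
Total length = 9 + 5 + 13 + 13 = 40 bits.

Unary([8, 4, 12, 12]) = 1111111101111011111111111101111111111110 (40 bits)


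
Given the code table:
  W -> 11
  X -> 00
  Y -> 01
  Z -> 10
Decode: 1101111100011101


Decoding:
11 -> W
01 -> Y
11 -> W
11 -> W
00 -> X
01 -> Y
11 -> W
01 -> Y


Result: WYWWXYWY


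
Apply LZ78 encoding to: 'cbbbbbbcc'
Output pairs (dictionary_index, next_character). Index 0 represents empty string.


LZ78 encoding steps:
Dictionary: {0: ''}
Step 1: w='' (idx 0), next='c' -> output (0, 'c'), add 'c' as idx 1
Step 2: w='' (idx 0), next='b' -> output (0, 'b'), add 'b' as idx 2
Step 3: w='b' (idx 2), next='b' -> output (2, 'b'), add 'bb' as idx 3
Step 4: w='bb' (idx 3), next='b' -> output (3, 'b'), add 'bbb' as idx 4
Step 5: w='c' (idx 1), next='c' -> output (1, 'c'), add 'cc' as idx 5


Encoded: [(0, 'c'), (0, 'b'), (2, 'b'), (3, 'b'), (1, 'c')]


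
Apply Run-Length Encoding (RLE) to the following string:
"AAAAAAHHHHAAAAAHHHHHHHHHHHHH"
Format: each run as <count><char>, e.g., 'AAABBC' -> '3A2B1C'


Scanning runs left to right:
  i=0: run of 'A' x 6 -> '6A'
  i=6: run of 'H' x 4 -> '4H'
  i=10: run of 'A' x 5 -> '5A'
  i=15: run of 'H' x 13 -> '13H'

RLE = 6A4H5A13H


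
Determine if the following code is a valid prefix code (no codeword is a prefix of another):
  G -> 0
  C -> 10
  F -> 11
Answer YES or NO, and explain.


Checking each pair (does one codeword prefix another?):
  G='0' vs C='10': no prefix
  G='0' vs F='11': no prefix
  C='10' vs G='0': no prefix
  C='10' vs F='11': no prefix
  F='11' vs G='0': no prefix
  F='11' vs C='10': no prefix
No violation found over all pairs.

YES -- this is a valid prefix code. No codeword is a prefix of any other codeword.


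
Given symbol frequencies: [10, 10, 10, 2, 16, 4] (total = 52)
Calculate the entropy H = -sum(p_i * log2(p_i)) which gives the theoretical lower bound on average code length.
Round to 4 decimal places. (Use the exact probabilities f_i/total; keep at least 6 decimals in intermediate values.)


Per-symbol terms -p_i * log2(p_i) with p_i = f_i/52:
  p = 10/52 = 0.192308: log2(p) = -2.378512, -p*log2(p) = 0.457406
  p = 10/52 = 0.192308: log2(p) = -2.378512, -p*log2(p) = 0.457406
  p = 10/52 = 0.192308: log2(p) = -2.378512, -p*log2(p) = 0.457406
  p = 2/52 = 0.038462: log2(p) = -4.700440, -p*log2(p) = 0.180786
  p = 16/52 = 0.307692: log2(p) = -1.700440, -p*log2(p) = 0.523212
  p = 4/52 = 0.076923: log2(p) = -3.700440, -p*log2(p) = 0.284649
H = 0.457406 + 0.457406 + 0.457406 + 0.180786 + 0.523212 + 0.284649 = 2.360865

H = 2.3609 bits/symbol


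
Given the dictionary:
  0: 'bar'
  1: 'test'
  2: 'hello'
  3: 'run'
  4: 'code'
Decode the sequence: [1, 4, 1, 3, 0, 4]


Look up each index in the dictionary:
  1 -> 'test'
  4 -> 'code'
  1 -> 'test'
  3 -> 'run'
  0 -> 'bar'
  4 -> 'code'

Decoded: "test code test run bar code"


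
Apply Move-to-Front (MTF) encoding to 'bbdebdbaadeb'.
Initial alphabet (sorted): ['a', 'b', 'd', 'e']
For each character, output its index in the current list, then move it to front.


MTF encoding:
'b': index 1 in ['a', 'b', 'd', 'e'] -> ['b', 'a', 'd', 'e']
'b': index 0 in ['b', 'a', 'd', 'e'] -> ['b', 'a', 'd', 'e']
'd': index 2 in ['b', 'a', 'd', 'e'] -> ['d', 'b', 'a', 'e']
'e': index 3 in ['d', 'b', 'a', 'e'] -> ['e', 'd', 'b', 'a']
'b': index 2 in ['e', 'd', 'b', 'a'] -> ['b', 'e', 'd', 'a']
'd': index 2 in ['b', 'e', 'd', 'a'] -> ['d', 'b', 'e', 'a']
'b': index 1 in ['d', 'b', 'e', 'a'] -> ['b', 'd', 'e', 'a']
'a': index 3 in ['b', 'd', 'e', 'a'] -> ['a', 'b', 'd', 'e']
'a': index 0 in ['a', 'b', 'd', 'e'] -> ['a', 'b', 'd', 'e']
'd': index 2 in ['a', 'b', 'd', 'e'] -> ['d', 'a', 'b', 'e']
'e': index 3 in ['d', 'a', 'b', 'e'] -> ['e', 'd', 'a', 'b']
'b': index 3 in ['e', 'd', 'a', 'b'] -> ['b', 'e', 'd', 'a']


Output: [1, 0, 2, 3, 2, 2, 1, 3, 0, 2, 3, 3]


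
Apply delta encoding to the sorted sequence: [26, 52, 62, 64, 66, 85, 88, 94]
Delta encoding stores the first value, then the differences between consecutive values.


First value: 26
Deltas:
  52 - 26 = 26
  62 - 52 = 10
  64 - 62 = 2
  66 - 64 = 2
  85 - 66 = 19
  88 - 85 = 3
  94 - 88 = 6


Delta encoded: [26, 26, 10, 2, 2, 19, 3, 6]


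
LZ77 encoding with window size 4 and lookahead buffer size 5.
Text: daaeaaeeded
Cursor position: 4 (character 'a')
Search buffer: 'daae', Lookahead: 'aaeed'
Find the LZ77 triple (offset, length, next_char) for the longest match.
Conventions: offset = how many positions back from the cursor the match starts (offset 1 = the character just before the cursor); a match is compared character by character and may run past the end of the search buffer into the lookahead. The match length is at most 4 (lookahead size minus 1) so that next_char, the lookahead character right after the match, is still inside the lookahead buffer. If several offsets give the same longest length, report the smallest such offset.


Try each offset into the search buffer:
  offset=1 (pos 3, char 'e'): match length 0
  offset=2 (pos 2, char 'a'): match length 1
  offset=3 (pos 1, char 'a'): match length 3
  offset=4 (pos 0, char 'd'): match length 0
Longest match has length 3 at offset 3.
next_char = character at position 4 + 3 = 7 -> 'e'

Best match: offset=3, length=3 (matching 'aae' starting at position 1)
LZ77 triple: (3, 3, 'e')


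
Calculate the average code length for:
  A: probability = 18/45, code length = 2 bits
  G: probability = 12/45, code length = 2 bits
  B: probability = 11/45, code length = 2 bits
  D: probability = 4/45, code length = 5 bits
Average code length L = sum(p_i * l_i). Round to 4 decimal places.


Weighted contributions p_i * l_i:
  A: (18/45) * 2 = 36/45
  G: (12/45) * 2 = 24/45
  B: (11/45) * 2 = 22/45
  D: (4/45) * 5 = 20/45
Sum = (36 + 24 + 22 + 20)/45 = 102/45

L = 102/45 = 2.2667 bits/symbol


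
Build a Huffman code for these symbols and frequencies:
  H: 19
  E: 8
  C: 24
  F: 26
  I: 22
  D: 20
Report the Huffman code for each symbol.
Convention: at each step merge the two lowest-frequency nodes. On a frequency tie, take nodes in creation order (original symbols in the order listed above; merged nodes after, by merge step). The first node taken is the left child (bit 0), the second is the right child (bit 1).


Huffman tree construction:
Step 1: Merge E(8) + H(19) = 27
Step 2: Merge D(20) + I(22) = 42
Step 3: Merge C(24) + F(26) = 50
Step 4: Merge (E+H)(27) + (D+I)(42) = 69
Step 5: Merge (C+F)(50) + ((E+H)+(D+I))(69) = 119
Read each symbol's code off the tree from the root (left child = 0, right child = 1).

Codes:
  H: 101 (length 3)
  E: 100 (length 3)
  C: 00 (length 2)
  F: 01 (length 2)
  I: 111 (length 3)
  D: 110 (length 3)
Average code length: 307/119 = 2.5798 bits/symbol


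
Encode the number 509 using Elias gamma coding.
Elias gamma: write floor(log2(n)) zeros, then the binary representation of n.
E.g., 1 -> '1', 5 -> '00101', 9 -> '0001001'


num_bits = floor(log2(509)) + 1 = 9
leading_zeros = num_bits - 1 = 8
binary(509) = 111111101

Elias gamma(509) = '00000000' + '111111101' = 00000000111111101 (17 bits)


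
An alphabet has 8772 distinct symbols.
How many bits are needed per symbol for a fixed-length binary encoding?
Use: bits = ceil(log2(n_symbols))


log2(8772) = 13.0987
Bracket: 2^13 = 8192 < 8772 <= 2^14 = 16384
So ceil(log2(8772)) = 14

bits = ceil(log2(8772)) = ceil(13.0987) = 14 bits


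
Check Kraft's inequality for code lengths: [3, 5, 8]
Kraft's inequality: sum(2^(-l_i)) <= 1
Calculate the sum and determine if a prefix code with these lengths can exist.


Sum = 2^(-3) + 2^(-5) + 2^(-8)
    = 0.125 + 0.03125 + 0.00390625
    = 41/256 = 0.16015625
Since 0.16015625 <= 1, Kraft's inequality IS satisfied.
A prefix code with these lengths CAN exist.

Kraft sum = 0.16015625. Satisfied.


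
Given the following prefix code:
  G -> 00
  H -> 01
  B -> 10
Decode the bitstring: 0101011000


Decoding step by step:
Bits 01 -> H
Bits 01 -> H
Bits 01 -> H
Bits 10 -> B
Bits 00 -> G


Decoded message: HHHBG


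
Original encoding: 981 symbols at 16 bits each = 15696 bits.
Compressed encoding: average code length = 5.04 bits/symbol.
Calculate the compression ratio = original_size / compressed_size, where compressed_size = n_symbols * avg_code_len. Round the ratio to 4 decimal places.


original_size = n_symbols * orig_bits = 981 * 16 = 15696 bits
compressed_size = n_symbols * avg_code_len = 981 * 5.04 = 4944.24 bits
ratio = original_size / compressed_size = 15696 / 4944.24 = 3.1746

Compression ratio = 3.1746


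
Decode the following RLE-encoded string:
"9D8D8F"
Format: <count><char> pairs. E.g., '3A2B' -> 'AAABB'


Expanding each <count><char> pair:
  9D -> 'DDDDDDDDD'
  8D -> 'DDDDDDDD'
  8F -> 'FFFFFFFF'

Decoded = DDDDDDDDDDDDDDDDDFFFFFFFF


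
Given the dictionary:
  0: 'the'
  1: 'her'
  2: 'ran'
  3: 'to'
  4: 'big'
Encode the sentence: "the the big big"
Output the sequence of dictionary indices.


Look up each word in the dictionary:
  'the' -> 0
  'the' -> 0
  'big' -> 4
  'big' -> 4

Encoded: [0, 0, 4, 4]


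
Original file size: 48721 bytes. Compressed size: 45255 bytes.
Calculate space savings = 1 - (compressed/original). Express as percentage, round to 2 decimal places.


ratio = compressed/original = 45255/48721 = 0.92886
savings = 1 - ratio = 1 - 0.92886 = 0.07114
as a percentage: 0.07114 * 100 = 7.11%

Space savings = 1 - 45255/48721 = 7.11%


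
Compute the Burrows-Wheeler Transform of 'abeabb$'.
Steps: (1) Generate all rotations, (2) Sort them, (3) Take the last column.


Rotations (sorted):
  0: $abeabb -> last char: b
  1: abb$abe -> last char: e
  2: abeabb$ -> last char: $
  3: b$abeab -> last char: b
  4: bb$abea -> last char: a
  5: beabb$a -> last char: a
  6: eabb$ab -> last char: b


BWT = be$baab


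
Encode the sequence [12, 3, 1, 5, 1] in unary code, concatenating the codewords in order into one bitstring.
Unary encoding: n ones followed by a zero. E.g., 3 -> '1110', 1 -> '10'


Encode each number as n ones followed by a terminating 0:
  12 -> 1111111111110 (13 bits)
  3 -> 1110 (4 bits)
  1 -> 10 (2 bits)
  5 -> 111110 (6 bits)
  1 -> 10 (2 bits)
Total length = 13 + 4 + 2 + 6 + 2 = 27 bits.

Unary([12, 3, 1, 5, 1]) = 111111111111011101011111010 (27 bits)


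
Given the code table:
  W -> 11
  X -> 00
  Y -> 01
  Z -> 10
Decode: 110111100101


Decoding:
11 -> W
01 -> Y
11 -> W
10 -> Z
01 -> Y
01 -> Y


Result: WYWZYY


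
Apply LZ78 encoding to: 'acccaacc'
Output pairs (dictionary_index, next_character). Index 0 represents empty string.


LZ78 encoding steps:
Dictionary: {0: ''}
Step 1: w='' (idx 0), next='a' -> output (0, 'a'), add 'a' as idx 1
Step 2: w='' (idx 0), next='c' -> output (0, 'c'), add 'c' as idx 2
Step 3: w='c' (idx 2), next='c' -> output (2, 'c'), add 'cc' as idx 3
Step 4: w='a' (idx 1), next='a' -> output (1, 'a'), add 'aa' as idx 4
Step 5: w='cc' (idx 3), end of input -> output (3, '')


Encoded: [(0, 'a'), (0, 'c'), (2, 'c'), (1, 'a'), (3, '')]


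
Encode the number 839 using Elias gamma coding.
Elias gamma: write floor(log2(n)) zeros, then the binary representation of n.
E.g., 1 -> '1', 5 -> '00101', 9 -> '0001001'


num_bits = floor(log2(839)) + 1 = 10
leading_zeros = num_bits - 1 = 9
binary(839) = 1101000111

Elias gamma(839) = '000000000' + '1101000111' = 0000000001101000111 (19 bits)


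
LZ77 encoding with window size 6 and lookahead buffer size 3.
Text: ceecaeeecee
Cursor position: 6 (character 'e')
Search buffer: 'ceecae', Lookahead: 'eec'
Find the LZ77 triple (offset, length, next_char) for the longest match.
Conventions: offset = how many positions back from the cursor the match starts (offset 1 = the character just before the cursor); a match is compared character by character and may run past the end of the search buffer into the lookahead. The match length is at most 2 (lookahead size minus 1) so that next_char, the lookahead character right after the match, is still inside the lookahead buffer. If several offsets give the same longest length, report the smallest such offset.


Try each offset into the search buffer:
  offset=1 (pos 5, char 'e'): match length 2
  offset=2 (pos 4, char 'a'): match length 0
  offset=3 (pos 3, char 'c'): match length 0
  offset=4 (pos 2, char 'e'): match length 1
  offset=5 (pos 1, char 'e'): match length 2
  offset=6 (pos 0, char 'c'): match length 0
Longest match has length 2, found at offsets 1, 5; take the smallest, offset 1.
next_char = character at position 6 + 2 = 8 -> 'c'

Best match: offset=1, length=2 (matching 'ee' starting at position 5)
LZ77 triple: (1, 2, 'c')
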